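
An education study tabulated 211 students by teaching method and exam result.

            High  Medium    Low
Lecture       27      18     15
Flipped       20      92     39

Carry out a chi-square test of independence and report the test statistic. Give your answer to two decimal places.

Row totals: 60, 151. Column totals: 47, 110, 54. Grand total N = 211.
Expected counts (row total × column total / N):
  Lecture, High: 60×47/211 = 13.365
  Lecture, Medium: 60×110/211 = 31.280
  Lecture, Low: 60×54/211 = 15.355
  Flipped, High: 151×47/211 = 33.635
  Flipped, Medium: 151×110/211 = 78.720
  Flipped, Low: 151×54/211 = 38.645
Contributions (O − E)²/E:
  (27 − 13.365)²/13.365 = 13.9105
  (18 − 31.280)²/31.280 = 5.6381
  (15 − 15.355)²/15.355 = 0.0082
  (20 − 33.635)²/33.635 = 5.5274
  (92 − 78.720)²/78.720 = 2.2403
  (39 − 38.645)²/38.645 = 0.0033
χ² = 13.9105 + 5.6381 + 0.0082 + 5.5274 + 2.2403 + 0.0033 = 27.33

27.33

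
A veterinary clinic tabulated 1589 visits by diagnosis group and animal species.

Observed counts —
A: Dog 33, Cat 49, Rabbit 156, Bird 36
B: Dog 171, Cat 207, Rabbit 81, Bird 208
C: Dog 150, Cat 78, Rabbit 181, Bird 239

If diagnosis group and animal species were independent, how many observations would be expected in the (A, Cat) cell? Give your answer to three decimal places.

57.593

Row total (A) = 274; column total (Cat) = 334; grand total N = 1589.
Expected count = (row total × column total) / N = 274 × 334 / 1589 = 57.593.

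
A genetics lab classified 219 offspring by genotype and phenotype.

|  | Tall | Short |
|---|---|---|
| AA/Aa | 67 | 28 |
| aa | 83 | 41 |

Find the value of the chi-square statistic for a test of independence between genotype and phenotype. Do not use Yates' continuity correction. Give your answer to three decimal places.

0.321

Row totals: 95, 124. Column totals: 150, 69. Grand total N = 219.
Expected counts (row total × column total / N):
  AA/Aa, Tall: 95×150/219 = 65.0685
  AA/Aa, Short: 95×69/219 = 29.9315
  aa, Tall: 124×150/219 = 84.9315
  aa, Short: 124×69/219 = 39.0685
Contributions (O − E)²/E:
  (67 − 65.0685)²/65.0685 = 0.0573
  (28 − 29.9315)²/29.9315 = 0.1246
  (83 − 84.9315)²/84.9315 = 0.0439
  (41 − 39.0685)²/39.0685 = 0.0955
χ² = 0.0573 + 0.1246 + 0.0439 + 0.0955 = 0.321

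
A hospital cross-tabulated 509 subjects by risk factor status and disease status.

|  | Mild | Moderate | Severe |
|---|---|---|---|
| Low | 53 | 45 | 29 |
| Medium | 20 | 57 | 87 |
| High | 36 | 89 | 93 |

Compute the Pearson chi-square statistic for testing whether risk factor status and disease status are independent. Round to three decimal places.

50.703

Row totals: 127, 164, 218. Column totals: 109, 191, 209. Grand total N = 509.
Expected counts (row total × column total / N):
  Low, Mild: 127×109/509 = 27.1965
  Low, Moderate: 127×191/509 = 47.6562
  Low, Severe: 127×209/509 = 52.1473
  Medium, Mild: 164×109/509 = 35.1198
  Medium, Moderate: 164×191/509 = 61.5403
  Medium, Severe: 164×209/509 = 67.3399
  High, Mild: 218×109/509 = 46.6837
  High, Moderate: 218×191/509 = 81.8035
  High, Severe: 218×209/509 = 89.5128
Contributions (O − E)²/E:
  (53 − 27.1965)²/27.1965 = 24.4818
  (45 − 47.6562)²/47.6562 = 0.1480
  (29 − 52.1473)²/52.1473 = 10.2747
  (20 − 35.1198)²/35.1198 = 6.5094
  (57 − 61.5403)²/61.5403 = 0.3350
  (87 − 67.3399)²/67.3399 = 5.7398
  (36 − 46.6837)²/46.6837 = 2.4450
  (89 − 81.8035)²/81.8035 = 0.6331
  (93 − 89.5128)²/89.5128 = 0.1359
χ² = 24.4818 + 0.1480 + 10.2747 + 6.5094 + 0.3350 + 5.7398 + 2.4450 + 0.6331 + 0.1359 = 50.703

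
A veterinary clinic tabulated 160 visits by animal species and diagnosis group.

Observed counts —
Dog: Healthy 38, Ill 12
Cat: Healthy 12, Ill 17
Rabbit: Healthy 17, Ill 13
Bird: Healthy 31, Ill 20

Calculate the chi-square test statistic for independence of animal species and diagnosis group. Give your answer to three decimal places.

9.678

Row totals: 50, 29, 30, 51. Column totals: 98, 62. Grand total N = 160.
Expected counts (row total × column total / N):
  Dog, Healthy: 50×98/160 = 30.6250
  Dog, Ill: 50×62/160 = 19.3750
  Cat, Healthy: 29×98/160 = 17.7625
  Cat, Ill: 29×62/160 = 11.2375
  Rabbit, Healthy: 30×98/160 = 18.3750
  Rabbit, Ill: 30×62/160 = 11.6250
  Bird, Healthy: 51×98/160 = 31.2375
  Bird, Ill: 51×62/160 = 19.7625
Contributions (O − E)²/E:
  (38 − 30.6250)²/30.6250 = 1.7760
  (12 − 19.3750)²/19.3750 = 2.8073
  (12 − 17.7625)²/17.7625 = 1.8695
  (17 − 11.2375)²/11.2375 = 2.9550
  (17 − 18.3750)²/18.3750 = 0.1029
  (13 − 11.6250)²/11.6250 = 0.1626
  (31 − 31.2375)²/31.2375 = 0.0018
  (20 − 19.7625)²/19.7625 = 0.0029
χ² = 1.7760 + 2.8073 + 1.8695 + 2.9550 + 0.1029 + 0.1626 + 0.0018 + 0.0029 = 9.678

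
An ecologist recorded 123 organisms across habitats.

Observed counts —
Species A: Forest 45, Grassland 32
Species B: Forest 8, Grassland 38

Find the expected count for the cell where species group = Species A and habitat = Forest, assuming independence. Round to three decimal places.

Row total (Species A) = 77; column total (Forest) = 53; grand total N = 123.
Expected count = (row total × column total) / N = 77 × 53 / 123 = 33.179.

33.179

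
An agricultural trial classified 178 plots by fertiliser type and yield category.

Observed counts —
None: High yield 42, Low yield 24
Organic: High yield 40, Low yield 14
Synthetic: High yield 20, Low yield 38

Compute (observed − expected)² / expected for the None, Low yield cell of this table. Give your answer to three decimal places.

Row total (None) = 66; column total (Low yield) = 76; N = 178.
Expected count E = 66 × 76 / 178 = 28.1798.
Contribution = (O − E)²/E = (24 − 28.1798)² / 28.1798 = 0.620.

0.620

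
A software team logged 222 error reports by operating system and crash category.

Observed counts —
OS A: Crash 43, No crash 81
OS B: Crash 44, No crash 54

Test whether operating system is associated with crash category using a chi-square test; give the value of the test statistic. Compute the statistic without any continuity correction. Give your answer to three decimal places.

Row totals: 124, 98. Column totals: 87, 135. Grand total N = 222.
Expected counts (row total × column total / N):
  OS A, Crash: 124×87/222 = 48.5946
  OS A, No crash: 124×135/222 = 75.4054
  OS B, Crash: 98×87/222 = 38.4054
  OS B, No crash: 98×135/222 = 59.5946
Contributions (O − E)²/E:
  (43 − 48.5946)²/48.5946 = 0.6441
  (81 − 75.4054)²/75.4054 = 0.4151
  (44 − 38.4054)²/38.4054 = 0.8150
  (54 − 59.5946)²/59.5946 = 0.5252
χ² = 0.6441 + 0.4151 + 0.8150 + 0.5252 = 2.399

2.399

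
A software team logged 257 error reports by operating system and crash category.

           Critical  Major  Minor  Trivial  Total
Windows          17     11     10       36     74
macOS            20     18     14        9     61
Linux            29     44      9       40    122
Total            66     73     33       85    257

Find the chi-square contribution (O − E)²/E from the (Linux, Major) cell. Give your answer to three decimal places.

2.521

Row total (Linux) = 122; column total (Major) = 73; N = 257.
Expected count E = 122 × 73 / 257 = 34.65370.
Contribution = (O − E)²/E = (44 − 34.65370)² / 34.65370 = 2.521.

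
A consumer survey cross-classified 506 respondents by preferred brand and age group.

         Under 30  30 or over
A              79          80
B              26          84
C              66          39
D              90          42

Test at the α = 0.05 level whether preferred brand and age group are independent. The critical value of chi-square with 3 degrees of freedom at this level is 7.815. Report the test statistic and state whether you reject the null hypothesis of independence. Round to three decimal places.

54.534; reject H₀

Row totals: 159, 110, 105, 132. Column totals: 261, 245. Grand total N = 506.
Expected counts (row total × column total / N):
  A, Under 30: 159×261/506 = 82.0138
  A, 30 or over: 159×245/506 = 76.9862
  B, Under 30: 110×261/506 = 56.7391
  B, 30 or over: 110×245/506 = 53.2609
  C, Under 30: 105×261/506 = 54.1601
  C, 30 or over: 105×245/506 = 50.8399
  D, Under 30: 132×261/506 = 68.0870
  D, 30 or over: 132×245/506 = 63.9130
Contributions (O − E)²/E:
  (79 − 82.0138)²/82.0138 = 0.1107
  (80 − 76.9862)²/76.9862 = 0.1180
  (26 − 56.7391)²/56.7391 = 16.6533
  (84 − 53.2609)²/53.2609 = 17.7408
  (66 − 54.1601)²/54.1601 = 2.5883
  (39 − 50.8399)²/50.8399 = 2.7573
  (90 − 68.0870)²/68.0870 = 7.0524
  (42 − 63.9130)²/63.9130 = 7.5130
χ² = 0.1107 + 0.1180 + 16.6533 + 17.7408 + 2.5883 + 2.7573 + 7.0524 + 7.5130 = 54.534
df = (4−1)(2−1) = 3. Since 54.534 > 7.815, reject the null hypothesis of independence at α = 0.05.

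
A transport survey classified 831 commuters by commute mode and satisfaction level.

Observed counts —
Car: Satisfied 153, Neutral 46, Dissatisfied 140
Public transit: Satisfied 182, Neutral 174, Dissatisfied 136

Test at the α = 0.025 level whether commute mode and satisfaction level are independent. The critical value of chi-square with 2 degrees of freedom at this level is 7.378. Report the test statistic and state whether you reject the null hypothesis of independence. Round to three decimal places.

50.586; reject H₀

Row totals: 339, 492. Column totals: 335, 220, 276. Grand total N = 831.
Expected counts (row total × column total / N):
  Car, Satisfied: 339×335/831 = 136.6606
  Car, Neutral: 339×220/831 = 89.7473
  Car, Dissatisfied: 339×276/831 = 112.5921
  Public transit, Satisfied: 492×335/831 = 198.3394
  Public transit, Neutral: 492×220/831 = 130.2527
  Public transit, Dissatisfied: 492×276/831 = 163.4079
Contributions (O − E)²/E:
  (153 − 136.6606)²/136.6606 = 1.9536
  (46 − 89.7473)²/89.7473 = 21.3246
  (140 − 112.5921)²/112.5921 = 6.6718
  (182 − 198.3394)²/198.3394 = 1.3461
  (174 − 130.2527)²/130.2527 = 14.6932
  (136 − 163.4079)²/163.4079 = 4.5970
χ² = 1.9536 + 21.3246 + 6.6718 + 1.3461 + 14.6932 + 4.5970 = 50.586
df = (2−1)(3−1) = 2. Since 50.586 > 7.378, reject the null hypothesis of independence at α = 0.025.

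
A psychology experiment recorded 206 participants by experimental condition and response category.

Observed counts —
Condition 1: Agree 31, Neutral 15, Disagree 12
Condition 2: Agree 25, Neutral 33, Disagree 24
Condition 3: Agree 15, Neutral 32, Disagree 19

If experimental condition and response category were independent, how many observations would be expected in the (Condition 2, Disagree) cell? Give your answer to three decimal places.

Row total (Condition 2) = 82; column total (Disagree) = 55; grand total N = 206.
Expected count = (row total × column total) / N = 82 × 55 / 206 = 21.893.

21.893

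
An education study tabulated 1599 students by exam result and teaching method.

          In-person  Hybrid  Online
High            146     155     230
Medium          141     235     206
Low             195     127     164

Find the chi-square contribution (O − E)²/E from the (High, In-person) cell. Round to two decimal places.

Row total (High) = 531; column total (In-person) = 482; N = 1599.
Expected count E = 531 × 482 / 1599 = 160.064.
Contribution = (O − E)²/E = (146 − 160.064)² / 160.064 = 1.24.

1.24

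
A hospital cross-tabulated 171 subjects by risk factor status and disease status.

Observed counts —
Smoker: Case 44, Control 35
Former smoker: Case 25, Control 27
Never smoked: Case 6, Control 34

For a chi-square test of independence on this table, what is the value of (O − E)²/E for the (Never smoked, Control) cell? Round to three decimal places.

5.934

Row total (Never smoked) = 40; column total (Control) = 96; N = 171.
Expected count E = 40 × 96 / 171 = 22.4561.
Contribution = (O − E)²/E = (34 − 22.4561)² / 22.4561 = 5.934.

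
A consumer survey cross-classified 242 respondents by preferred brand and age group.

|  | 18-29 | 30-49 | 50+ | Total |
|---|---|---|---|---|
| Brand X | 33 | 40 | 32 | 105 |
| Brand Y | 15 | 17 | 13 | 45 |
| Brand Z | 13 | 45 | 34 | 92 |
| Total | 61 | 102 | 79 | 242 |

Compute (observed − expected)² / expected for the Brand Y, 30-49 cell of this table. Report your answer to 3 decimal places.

0.204

Row total (Brand Y) = 45; column total (30-49) = 102; N = 242.
Expected count E = 45 × 102 / 242 = 18.9669.
Contribution = (O − E)²/E = (17 − 18.9669)² / 18.9669 = 0.204.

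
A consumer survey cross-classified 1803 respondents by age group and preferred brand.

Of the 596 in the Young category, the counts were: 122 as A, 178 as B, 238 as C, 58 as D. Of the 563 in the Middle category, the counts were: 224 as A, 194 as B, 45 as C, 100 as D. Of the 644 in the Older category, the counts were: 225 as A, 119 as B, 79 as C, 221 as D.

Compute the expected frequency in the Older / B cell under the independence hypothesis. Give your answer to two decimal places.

175.38

Row total (Older) = 644; column total (B) = 491; grand total N = 1803.
Expected count = (row total × column total) / N = 644 × 491 / 1803 = 175.38.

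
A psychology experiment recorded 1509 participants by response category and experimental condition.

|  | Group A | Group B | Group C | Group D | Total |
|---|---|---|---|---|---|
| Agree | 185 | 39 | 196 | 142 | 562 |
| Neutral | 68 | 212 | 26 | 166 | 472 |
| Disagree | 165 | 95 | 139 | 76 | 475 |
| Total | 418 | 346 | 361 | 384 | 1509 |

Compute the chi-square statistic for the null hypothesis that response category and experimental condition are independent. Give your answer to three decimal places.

343.019

Grand total N = 1509.
Expected counts (row total × column total / N):
  Agree, Group A: 562×418/1509 = 155.6766
  Agree, Group B: 562×346/1509 = 128.8615
  Agree, Group C: 562×361/1509 = 134.4480
  Agree, Group D: 562×384/1509 = 143.0139
  Neutral, Group A: 472×418/1509 = 130.7462
  Neutral, Group B: 472×346/1509 = 108.2253
  Neutral, Group C: 472×361/1509 = 112.9172
  Neutral, Group D: 472×384/1509 = 120.1113
  Disagree, Group A: 475×418/1509 = 131.5772
  Disagree, Group B: 475×346/1509 = 108.9132
  Disagree, Group C: 475×361/1509 = 113.6349
  Disagree, Group D: 475×384/1509 = 120.8748
Contributions (O − E)²/E:
  (185 − 155.6766)²/155.6766 = 5.5234
  (39 − 128.8615)²/128.8615 = 62.6649
  (196 − 134.4480)²/134.4480 = 28.1793
  (142 − 143.0139)²/143.0139 = 0.0072
  (68 − 130.7462)²/130.7462 = 30.1124
  (212 − 108.2253)²/108.2253 = 99.5071
  (26 − 112.9172)²/112.9172 = 66.9039
  (166 − 120.1113)²/120.1113 = 17.5318
  (165 − 131.5772)²/131.5772 = 8.4899
  (95 − 108.9132)²/108.9132 = 1.7774
  (139 − 113.6349)²/113.6349 = 5.6619
  (76 − 120.8748)²/120.8748 = 16.6598
χ² = 5.5234 + 62.6649 + 28.1793 + 0.0072 + 30.1124 + 99.5071 + 66.9039 + 17.5318 + 8.4899 + 1.7774 + 5.6619 + 16.6598 = 343.019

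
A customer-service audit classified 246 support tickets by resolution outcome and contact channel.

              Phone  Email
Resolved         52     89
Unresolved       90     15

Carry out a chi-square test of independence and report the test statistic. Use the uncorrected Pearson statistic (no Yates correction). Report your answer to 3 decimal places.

58.814

Row totals: 141, 105. Column totals: 142, 104. Grand total N = 246.
Expected counts (row total × column total / N):
  Resolved, Phone: 141×142/246 = 81.3902
  Resolved, Email: 141×104/246 = 59.6098
  Unresolved, Phone: 105×142/246 = 60.6098
  Unresolved, Email: 105×104/246 = 44.3902
Contributions (O − E)²/E:
  (52 − 81.3902)²/81.3902 = 10.6129
  (89 − 59.6098)²/59.6098 = 14.4906
  (90 − 60.6098)²/60.6098 = 14.2516
  (15 − 44.3902)²/44.3902 = 19.4589
χ² = 10.6129 + 14.4906 + 14.2516 + 19.4589 = 58.814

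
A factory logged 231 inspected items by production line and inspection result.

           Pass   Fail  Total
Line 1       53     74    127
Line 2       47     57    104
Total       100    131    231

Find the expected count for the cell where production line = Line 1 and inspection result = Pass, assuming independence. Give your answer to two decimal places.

54.98

Row total (Line 1) = 127; column total (Pass) = 100; grand total N = 231.
Expected count = (row total × column total) / N = 127 × 100 / 231 = 54.98.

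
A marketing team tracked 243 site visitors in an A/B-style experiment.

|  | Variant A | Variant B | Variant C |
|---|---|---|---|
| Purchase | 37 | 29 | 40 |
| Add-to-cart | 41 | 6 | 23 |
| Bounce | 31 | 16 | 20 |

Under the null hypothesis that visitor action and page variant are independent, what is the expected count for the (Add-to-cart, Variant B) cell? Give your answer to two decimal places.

14.69

Row total (Add-to-cart) = 70; column total (Variant B) = 51; grand total N = 243.
Expected count = (row total × column total) / N = 70 × 51 / 243 = 14.69.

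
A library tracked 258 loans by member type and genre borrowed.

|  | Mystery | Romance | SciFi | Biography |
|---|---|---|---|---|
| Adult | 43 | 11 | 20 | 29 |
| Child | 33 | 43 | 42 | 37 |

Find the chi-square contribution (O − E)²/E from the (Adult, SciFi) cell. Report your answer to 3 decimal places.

0.912

Row total (Adult) = 103; column total (SciFi) = 62; N = 258.
Expected count E = 103 × 62 / 258 = 24.7519.
Contribution = (O − E)²/E = (20 − 24.7519)² / 24.7519 = 0.912.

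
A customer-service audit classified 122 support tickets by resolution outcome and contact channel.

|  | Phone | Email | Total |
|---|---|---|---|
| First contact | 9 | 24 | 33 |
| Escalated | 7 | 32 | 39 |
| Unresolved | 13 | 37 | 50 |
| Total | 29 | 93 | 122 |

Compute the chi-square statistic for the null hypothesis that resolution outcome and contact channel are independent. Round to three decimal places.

1.090

Grand total N = 122.
Expected counts (row total × column total / N):
  First contact, Phone: 33×29/122 = 7.8443
  First contact, Email: 33×93/122 = 25.1557
  Escalated, Phone: 39×29/122 = 9.2705
  Escalated, Email: 39×93/122 = 29.7295
  Unresolved, Phone: 50×29/122 = 11.8852
  Unresolved, Email: 50×93/122 = 38.1148
Contributions (O − E)²/E:
  (9 − 7.8443)²/7.8443 = 0.1703
  (24 − 25.1557)²/25.1557 = 0.0531
  (7 − 9.2705)²/9.2705 = 0.5561
  (32 − 29.7295)²/29.7295 = 0.1734
  (13 − 11.8852)²/11.8852 = 0.1046
  (37 − 38.1148)²/38.1148 = 0.0326
χ² = 0.1703 + 0.0531 + 0.5561 + 0.1734 + 0.1046 + 0.0326 = 1.090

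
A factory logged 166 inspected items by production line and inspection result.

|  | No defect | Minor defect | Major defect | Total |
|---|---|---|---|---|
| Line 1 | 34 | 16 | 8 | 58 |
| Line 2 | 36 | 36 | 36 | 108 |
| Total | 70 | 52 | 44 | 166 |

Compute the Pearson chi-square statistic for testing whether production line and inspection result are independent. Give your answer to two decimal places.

Grand total N = 166.
Expected counts (row total × column total / N):
  Line 1, No defect: 58×70/166 = 24.4578
  Line 1, Minor defect: 58×52/166 = 18.1687
  Line 1, Major defect: 58×44/166 = 15.3735
  Line 2, No defect: 108×70/166 = 45.5422
  Line 2, Minor defect: 108×52/166 = 33.8313
  Line 2, Major defect: 108×44/166 = 28.6265
Contributions (O − E)²/E:
  (34 − 24.4578)²/24.4578 = 3.7229
  (16 − 18.1687)²/18.1687 = 0.2589
  (8 − 15.3735)²/15.3735 = 3.5365
  (36 − 45.5422)²/45.5422 = 1.9993
  (36 − 33.8313)²/33.8313 = 0.1390
  (36 − 28.6265)²/28.6265 = 1.8992
χ² = 3.7229 + 0.2589 + 3.5365 + 1.9993 + 0.1390 + 1.8992 = 11.56

11.56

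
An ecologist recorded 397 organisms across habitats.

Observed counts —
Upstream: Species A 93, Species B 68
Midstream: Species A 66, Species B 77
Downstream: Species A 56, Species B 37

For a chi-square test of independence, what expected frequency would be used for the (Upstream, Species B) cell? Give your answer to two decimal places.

73.81

Row total (Upstream) = 161; column total (Species B) = 182; grand total N = 397.
Expected count = (row total × column total) / N = 161 × 182 / 397 = 73.81.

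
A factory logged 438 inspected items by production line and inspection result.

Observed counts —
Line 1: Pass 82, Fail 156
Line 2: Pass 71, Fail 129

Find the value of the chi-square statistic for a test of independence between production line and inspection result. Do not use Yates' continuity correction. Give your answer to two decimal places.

Row totals: 238, 200. Column totals: 153, 285. Grand total N = 438.
Expected counts (row total × column total / N):
  Line 1, Pass: 238×153/438 = 83.137
  Line 1, Fail: 238×285/438 = 154.863
  Line 2, Pass: 200×153/438 = 69.863
  Line 2, Fail: 200×285/438 = 130.137
Contributions (O − E)²/E:
  (82 − 83.137)²/83.137 = 0.0155
  (156 − 154.863)²/154.863 = 0.0083
  (71 − 69.863)²/69.863 = 0.0185
  (129 − 130.137)²/130.137 = 0.0099
χ² = 0.0155 + 0.0083 + 0.0185 + 0.0099 = 0.05

0.05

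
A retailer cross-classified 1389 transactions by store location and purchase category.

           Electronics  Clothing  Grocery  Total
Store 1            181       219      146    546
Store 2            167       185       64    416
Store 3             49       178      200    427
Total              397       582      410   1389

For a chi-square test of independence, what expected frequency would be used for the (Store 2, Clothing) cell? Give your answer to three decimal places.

174.307

Row total (Store 2) = 416; column total (Clothing) = 582; grand total N = 1389.
Expected count = (row total × column total) / N = 416 × 582 / 1389 = 174.307.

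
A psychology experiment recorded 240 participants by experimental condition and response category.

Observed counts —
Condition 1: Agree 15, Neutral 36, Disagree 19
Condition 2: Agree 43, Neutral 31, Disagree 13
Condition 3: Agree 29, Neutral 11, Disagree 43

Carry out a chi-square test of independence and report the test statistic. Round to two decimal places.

44.89

Row totals: 70, 87, 83. Column totals: 87, 78, 75. Grand total N = 240.
Expected counts (row total × column total / N):
  Condition 1, Agree: 70×87/240 = 25.375
  Condition 1, Neutral: 70×78/240 = 22.750
  Condition 1, Disagree: 70×75/240 = 21.875
  Condition 2, Agree: 87×87/240 = 31.538
  Condition 2, Neutral: 87×78/240 = 28.275
  Condition 2, Disagree: 87×75/240 = 27.188
  Condition 3, Agree: 83×87/240 = 30.087
  Condition 3, Neutral: 83×78/240 = 26.975
  Condition 3, Disagree: 83×75/240 = 25.938
Contributions (O − E)²/E:
  (15 − 25.375)²/25.375 = 4.2420
  (36 − 22.750)²/22.750 = 7.7170
  (19 − 21.875)²/21.875 = 0.3779
  (43 − 31.538)²/31.538 = 4.1657
  (31 − 28.275)²/28.275 = 0.2626
  (13 − 27.188)²/27.188 = 7.4040
  (29 − 30.087)²/30.087 = 0.0393
  (11 − 26.975)²/26.975 = 9.4606
  (43 − 25.938)²/25.938 = 11.2234
χ² = 4.2420 + 7.7170 + 0.3779 + 4.1657 + 0.2626 + 7.4040 + 0.0393 + 9.4606 + 11.2234 = 44.89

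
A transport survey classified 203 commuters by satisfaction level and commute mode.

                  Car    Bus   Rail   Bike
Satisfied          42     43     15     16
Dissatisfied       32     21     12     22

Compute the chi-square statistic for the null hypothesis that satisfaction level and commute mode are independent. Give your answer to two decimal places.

6.18

Row totals: 116, 87. Column totals: 74, 64, 27, 38. Grand total N = 203.
Expected counts (row total × column total / N):
  Satisfied, Car: 116×74/203 = 42.2857
  Satisfied, Bus: 116×64/203 = 36.5714
  Satisfied, Rail: 116×27/203 = 15.4286
  Satisfied, Bike: 116×38/203 = 21.7143
  Dissatisfied, Car: 87×74/203 = 31.7143
  Dissatisfied, Bus: 87×64/203 = 27.4286
  Dissatisfied, Rail: 87×27/203 = 11.5714
  Dissatisfied, Bike: 87×38/203 = 16.2857
Contributions (O − E)²/E:
  (42 − 42.2857)²/42.2857 = 0.0019
  (43 − 36.5714)²/36.5714 = 1.1300
  (15 − 15.4286)²/15.4286 = 0.0119
  (16 − 21.7143)²/21.7143 = 1.5038
  (32 − 31.7143)²/31.7143 = 0.0026
  (21 − 27.4286)²/27.4286 = 1.5067
  (12 − 11.5714)²/11.5714 = 0.0159
  (22 − 16.2857)²/16.2857 = 2.0050
χ² = 0.0019 + 1.1300 + 0.0119 + 1.5038 + 0.0026 + 1.5067 + 0.0159 + 2.0050 = 6.18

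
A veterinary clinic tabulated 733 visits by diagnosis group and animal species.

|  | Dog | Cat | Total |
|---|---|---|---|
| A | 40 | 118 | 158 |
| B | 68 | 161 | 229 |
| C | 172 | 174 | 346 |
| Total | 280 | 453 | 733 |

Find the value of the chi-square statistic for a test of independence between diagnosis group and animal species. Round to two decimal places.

Grand total N = 733.
Expected counts (row total × column total / N):
  A, Dog: 158×280/733 = 60.355
  A, Cat: 158×453/733 = 97.645
  B, Dog: 229×280/733 = 87.476
  B, Cat: 229×453/733 = 141.524
  C, Dog: 346×280/733 = 132.169
  C, Cat: 346×453/733 = 213.831
Contributions (O − E)²/E:
  (40 − 60.355)²/60.355 = 6.8648
  (118 − 97.645)²/97.645 = 4.2432
  (68 − 87.476)²/87.476 = 4.3362
  (161 − 141.524)²/141.524 = 2.6802
  (172 − 132.169)²/132.169 = 12.0036
  (174 − 213.831)²/213.831 = 7.4195
χ² = 6.8648 + 4.2432 + 4.3362 + 2.6802 + 12.0036 + 7.4195 = 37.55

37.55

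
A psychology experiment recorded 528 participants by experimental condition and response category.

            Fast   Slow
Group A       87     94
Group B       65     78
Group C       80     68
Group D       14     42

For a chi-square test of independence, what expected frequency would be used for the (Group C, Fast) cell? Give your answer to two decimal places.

Row total (Group C) = 148; column total (Fast) = 246; grand total N = 528.
Expected count = (row total × column total) / N = 148 × 246 / 528 = 68.95.

68.95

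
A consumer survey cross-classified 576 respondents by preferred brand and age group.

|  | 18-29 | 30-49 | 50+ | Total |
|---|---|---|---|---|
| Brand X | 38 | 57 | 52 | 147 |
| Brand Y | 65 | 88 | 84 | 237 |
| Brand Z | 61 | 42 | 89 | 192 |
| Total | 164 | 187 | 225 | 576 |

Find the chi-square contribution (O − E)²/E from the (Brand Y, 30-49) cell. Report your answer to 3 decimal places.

Row total (Brand Y) = 237; column total (30-49) = 187; N = 576.
Expected count E = 237 × 187 / 576 = 76.9427.
Contribution = (O − E)²/E = (88 − 76.9427)² / 76.9427 = 1.589.

1.589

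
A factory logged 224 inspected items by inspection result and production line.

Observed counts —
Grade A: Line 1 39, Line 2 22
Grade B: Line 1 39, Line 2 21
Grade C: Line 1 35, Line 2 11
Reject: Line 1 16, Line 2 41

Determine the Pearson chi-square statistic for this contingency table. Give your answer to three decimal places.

Row totals: 61, 60, 46, 57. Column totals: 129, 95. Grand total N = 224.
Expected counts (row total × column total / N):
  Grade A, Line 1: 61×129/224 = 35.1295
  Grade A, Line 2: 61×95/224 = 25.8705
  Grade B, Line 1: 60×129/224 = 34.5536
  Grade B, Line 2: 60×95/224 = 25.4464
  Grade C, Line 1: 46×129/224 = 26.4911
  Grade C, Line 2: 46×95/224 = 19.5089
  Reject, Line 1: 57×129/224 = 32.8259
  Reject, Line 2: 57×95/224 = 24.1741
Contributions (O − E)²/E:
  (39 − 35.1295)²/35.1295 = 0.4264
  (22 − 25.8705)²/25.8705 = 0.5791
  (39 − 34.5536)²/34.5536 = 0.5722
  (21 − 25.4464)²/25.4464 = 0.7769
  (35 − 26.4911)²/26.4911 = 2.7330
  (11 − 19.5089)²/19.5089 = 3.7112
  (16 − 32.8259)²/32.8259 = 8.6246
  (41 − 24.1741)²/24.1741 = 11.7113
χ² = 0.4264 + 0.5791 + 0.5722 + 0.7769 + 2.7330 + 3.7112 + 8.6246 + 11.7113 = 29.135

29.135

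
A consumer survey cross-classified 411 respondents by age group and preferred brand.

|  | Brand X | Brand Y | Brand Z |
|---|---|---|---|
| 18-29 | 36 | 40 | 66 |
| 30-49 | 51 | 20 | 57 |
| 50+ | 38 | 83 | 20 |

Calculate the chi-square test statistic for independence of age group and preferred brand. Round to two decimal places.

70.56

Row totals: 142, 128, 141. Column totals: 125, 143, 143. Grand total N = 411.
Expected counts (row total × column total / N):
  18-29, Brand X: 142×125/411 = 43.187
  18-29, Brand Y: 142×143/411 = 49.406
  18-29, Brand Z: 142×143/411 = 49.406
  30-49, Brand X: 128×125/411 = 38.929
  30-49, Brand Y: 128×143/411 = 44.535
  30-49, Brand Z: 128×143/411 = 44.535
  50+, Brand X: 141×125/411 = 42.883
  50+, Brand Y: 141×143/411 = 49.058
  50+, Brand Z: 141×143/411 = 49.058
Contributions (O − E)²/E:
  (36 − 43.187)²/43.187 = 1.1960
  (40 − 49.406)²/49.406 = 1.7907
  (66 − 49.406)²/49.406 = 5.5734
  (51 − 38.929)²/38.929 = 3.7429
  (20 − 44.535)²/44.535 = 13.5167
  (57 − 44.535)²/44.535 = 3.4889
  (38 − 42.883)²/42.883 = 0.5560
  (83 − 49.058)²/49.058 = 23.4836
  (20 − 49.058)²/49.058 = 17.2116
χ² = 1.1960 + 1.7907 + 5.5734 + 3.7429 + 13.5167 + 3.4889 + 0.5560 + 23.4836 + 17.2116 = 70.56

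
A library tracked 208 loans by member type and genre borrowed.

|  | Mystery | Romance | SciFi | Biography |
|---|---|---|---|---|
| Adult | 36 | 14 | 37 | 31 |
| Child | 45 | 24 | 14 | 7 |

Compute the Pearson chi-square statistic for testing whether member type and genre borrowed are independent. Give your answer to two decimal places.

Row totals: 118, 90. Column totals: 81, 38, 51, 38. Grand total N = 208.
Expected counts (row total × column total / N):
  Adult, Mystery: 118×81/208 = 45.952
  Adult, Romance: 118×38/208 = 21.558
  Adult, SciFi: 118×51/208 = 28.933
  Adult, Biography: 118×38/208 = 21.558
  Child, Mystery: 90×81/208 = 35.048
  Child, Romance: 90×38/208 = 16.442
  Child, SciFi: 90×51/208 = 22.067
  Child, Biography: 90×38/208 = 16.442
Contributions (O − E)²/E:
  (36 − 45.952)²/45.952 = 2.1553
  (14 − 21.558)²/21.558 = 2.6498
  (37 − 28.933)²/28.933 = 2.2492
  (31 − 21.558)²/21.558 = 4.1354
  (45 − 35.048)²/35.048 = 2.8259
  (24 − 16.442)²/16.442 = 3.4742
  (14 − 22.067)²/22.067 = 2.9490
  (7 − 16.442)²/16.442 = 5.4222
χ² = 2.1553 + 2.6498 + 2.2492 + 4.1354 + 2.8259 + 3.4742 + 2.9490 + 5.4222 = 25.86

25.86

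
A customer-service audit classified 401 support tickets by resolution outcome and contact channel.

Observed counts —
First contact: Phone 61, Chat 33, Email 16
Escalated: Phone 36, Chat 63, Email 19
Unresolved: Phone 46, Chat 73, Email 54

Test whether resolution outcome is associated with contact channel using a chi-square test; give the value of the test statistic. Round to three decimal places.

35.560

Row totals: 110, 118, 173. Column totals: 143, 169, 89. Grand total N = 401.
Expected counts (row total × column total / N):
  First contact, Phone: 110×143/401 = 39.2269
  First contact, Chat: 110×169/401 = 46.3591
  First contact, Email: 110×89/401 = 24.4140
  Escalated, Phone: 118×143/401 = 42.0798
  Escalated, Chat: 118×169/401 = 49.7307
  Escalated, Email: 118×89/401 = 26.1895
  Unresolved, Phone: 173×143/401 = 61.6933
  Unresolved, Chat: 173×169/401 = 72.9102
  Unresolved, Email: 173×89/401 = 38.3965
Contributions (O − E)²/E:
  (61 − 39.2269)²/39.2269 = 12.0853
  (33 − 46.3591)²/46.3591 = 3.8496
  (16 − 24.4140)²/24.4140 = 2.8998
  (36 − 42.0798)²/42.0798 = 0.8784
  (63 − 49.7307)²/49.7307 = 3.5406
  (19 − 26.1895)²/26.1895 = 1.9737
  (46 − 61.6933)²/61.6933 = 3.9920
  (73 − 72.9102)²/72.9102 = 0.0001
  (54 − 38.3965)²/38.3965 = 6.3409
χ² = 12.0853 + 3.8496 + 2.8998 + 0.8784 + 3.5406 + 1.9737 + 3.9920 + 0.0001 + 6.3409 = 35.560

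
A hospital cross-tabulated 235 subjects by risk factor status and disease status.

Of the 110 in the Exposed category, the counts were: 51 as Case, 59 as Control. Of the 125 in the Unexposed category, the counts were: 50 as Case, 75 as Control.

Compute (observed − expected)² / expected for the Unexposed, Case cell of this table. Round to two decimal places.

Row total (Unexposed) = 125; column total (Case) = 101; N = 235.
Expected count E = 125 × 101 / 235 = 53.723.
Contribution = (O − E)²/E = (50 − 53.723)² / 53.723 = 0.26.

0.26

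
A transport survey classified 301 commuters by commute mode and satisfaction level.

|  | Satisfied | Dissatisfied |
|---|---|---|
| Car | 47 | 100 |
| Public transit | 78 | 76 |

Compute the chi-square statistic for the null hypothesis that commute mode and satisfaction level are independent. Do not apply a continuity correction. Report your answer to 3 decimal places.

Row totals: 147, 154. Column totals: 125, 176. Grand total N = 301.
Expected counts (row total × column total / N):
  Car, Satisfied: 147×125/301 = 61.0465
  Car, Dissatisfied: 147×176/301 = 85.9535
  Public transit, Satisfied: 154×125/301 = 63.9535
  Public transit, Dissatisfied: 154×176/301 = 90.0465
Contributions (O − E)²/E:
  (47 − 61.0465)²/61.0465 = 3.2320
  (100 − 85.9535)²/85.9535 = 2.2955
  (78 − 63.9535)²/63.9535 = 3.0851
  (76 − 90.0465)²/90.0465 = 2.1911
χ² = 3.2320 + 2.2955 + 3.0851 + 2.1911 = 10.804

10.804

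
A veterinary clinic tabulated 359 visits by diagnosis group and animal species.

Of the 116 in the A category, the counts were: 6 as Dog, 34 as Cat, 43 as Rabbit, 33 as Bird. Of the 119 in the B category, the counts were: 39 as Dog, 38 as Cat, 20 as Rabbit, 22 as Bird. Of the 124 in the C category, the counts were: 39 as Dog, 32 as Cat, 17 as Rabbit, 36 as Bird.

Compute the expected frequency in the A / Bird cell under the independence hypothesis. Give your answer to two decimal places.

29.40

Row total (A) = 116; column total (Bird) = 91; grand total N = 359.
Expected count = (row total × column total) / N = 116 × 91 / 359 = 29.40.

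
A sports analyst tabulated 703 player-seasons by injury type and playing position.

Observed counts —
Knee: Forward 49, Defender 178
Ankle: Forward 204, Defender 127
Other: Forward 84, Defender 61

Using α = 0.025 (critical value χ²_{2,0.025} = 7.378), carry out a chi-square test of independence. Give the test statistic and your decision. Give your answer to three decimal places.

93.832; reject H₀

Row totals: 227, 331, 145. Column totals: 337, 366. Grand total N = 703.
Expected counts (row total × column total / N):
  Knee, Forward: 227×337/703 = 108.8179
  Knee, Defender: 227×366/703 = 118.1821
  Ankle, Forward: 331×337/703 = 158.6728
  Ankle, Defender: 331×366/703 = 172.3272
  Other, Forward: 145×337/703 = 69.5092
  Other, Defender: 145×366/703 = 75.4908
Contributions (O − E)²/E:
  (49 − 108.8179)²/108.8179 = 32.8823
  (178 − 118.1821)²/118.1821 = 30.2768
  (204 − 158.6728)²/158.6728 = 12.9484
  (127 − 172.3272)²/172.3272 = 11.9224
  (84 − 69.5092)²/69.5092 = 3.0209
  (61 − 75.4908)²/75.4908 = 2.7816
χ² = 32.8823 + 30.2768 + 12.9484 + 11.9224 + 3.0209 + 2.7816 = 93.832
df = (3−1)(2−1) = 2. Since 93.832 > 7.378, reject the null hypothesis of independence at α = 0.025.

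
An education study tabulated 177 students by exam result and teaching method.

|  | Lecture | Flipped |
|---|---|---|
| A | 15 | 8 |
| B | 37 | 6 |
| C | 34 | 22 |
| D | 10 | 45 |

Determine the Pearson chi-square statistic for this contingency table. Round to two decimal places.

Row totals: 23, 43, 56, 55. Column totals: 96, 81. Grand total N = 177.
Expected counts (row total × column total / N):
  A, Lecture: 23×96/177 = 12.4746
  A, Flipped: 23×81/177 = 10.5254
  B, Lecture: 43×96/177 = 23.3220
  B, Flipped: 43×81/177 = 19.6780
  C, Lecture: 56×96/177 = 30.3729
  C, Flipped: 56×81/177 = 25.6271
  D, Lecture: 55×96/177 = 29.8305
  D, Flipped: 55×81/177 = 25.1695
Contributions (O − E)²/E:
  (15 − 12.4746)²/12.4746 = 0.5113
  (8 − 10.5254)²/10.5254 = 0.6059
  (37 − 23.3220)²/23.3220 = 8.0219
  (6 − 19.6780)²/19.6780 = 9.5075
  (34 − 30.3729)²/30.3729 = 0.4331
  (22 − 25.6271)²/25.6271 = 0.5134
  (10 − 29.8305)²/29.8305 = 13.1828
  (45 − 25.1695)²/25.1695 = 15.6240
χ² = 0.5113 + 0.6059 + 8.0219 + 9.5075 + 0.4331 + 0.5134 + 13.1828 + 15.6240 = 48.40

48.40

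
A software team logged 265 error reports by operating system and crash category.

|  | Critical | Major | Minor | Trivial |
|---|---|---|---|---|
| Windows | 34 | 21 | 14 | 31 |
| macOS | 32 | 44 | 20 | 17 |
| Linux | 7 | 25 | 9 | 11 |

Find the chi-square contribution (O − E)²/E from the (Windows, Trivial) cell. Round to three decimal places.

Row total (Windows) = 100; column total (Trivial) = 59; N = 265.
Expected count E = 100 × 59 / 265 = 22.2642.
Contribution = (O − E)²/E = (31 − 22.2642)² / 22.2642 = 3.428.

3.428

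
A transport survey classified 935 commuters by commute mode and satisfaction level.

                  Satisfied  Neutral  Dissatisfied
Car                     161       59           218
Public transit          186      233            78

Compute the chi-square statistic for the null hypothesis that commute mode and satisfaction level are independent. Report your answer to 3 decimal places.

Row totals: 438, 497. Column totals: 347, 292, 296. Grand total N = 935.
Expected counts (row total × column total / N):
  Car, Satisfied: 438×347/935 = 162.5519
  Car, Neutral: 438×292/935 = 136.7872
  Car, Dissatisfied: 438×296/935 = 138.6610
  Public transit, Satisfied: 497×347/935 = 184.4481
  Public transit, Neutral: 497×292/935 = 155.2128
  Public transit, Dissatisfied: 497×296/935 = 157.3390
Contributions (O − E)²/E:
  (161 − 162.5519)²/162.5519 = 0.0148
  (59 − 136.7872)²/136.7872 = 44.2355
  (218 − 138.6610)²/138.6610 = 45.3962
  (186 − 184.4481)²/184.4481 = 0.0131
  (233 − 155.2128)²/155.2128 = 38.9842
  (78 − 157.3390)²/157.3390 = 40.0071
χ² = 0.0148 + 44.2355 + 45.3962 + 0.0131 + 38.9842 + 40.0071 = 168.651

168.651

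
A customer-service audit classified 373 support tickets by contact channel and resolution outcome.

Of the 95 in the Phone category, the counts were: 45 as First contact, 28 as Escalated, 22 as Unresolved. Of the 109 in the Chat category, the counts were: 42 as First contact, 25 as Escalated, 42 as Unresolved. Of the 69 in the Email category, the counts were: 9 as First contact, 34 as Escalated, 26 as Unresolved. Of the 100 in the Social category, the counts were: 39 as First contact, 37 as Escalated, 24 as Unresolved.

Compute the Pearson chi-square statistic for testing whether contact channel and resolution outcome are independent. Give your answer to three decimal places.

30.049

Row totals: 95, 109, 69, 100. Column totals: 135, 124, 114. Grand total N = 373.
Expected counts (row total × column total / N):
  Phone, First contact: 95×135/373 = 34.3834
  Phone, Escalated: 95×124/373 = 31.5818
  Phone, Unresolved: 95×114/373 = 29.0349
  Chat, First contact: 109×135/373 = 39.4504
  Chat, Escalated: 109×124/373 = 36.2359
  Chat, Unresolved: 109×114/373 = 33.3137
  Email, First contact: 69×135/373 = 24.9732
  Email, Escalated: 69×124/373 = 22.9383
  Email, Unresolved: 69×114/373 = 21.0885
  Social, First contact: 100×135/373 = 36.1930
  Social, Escalated: 100×124/373 = 33.2440
  Social, Unresolved: 100×114/373 = 30.5630
Contributions (O − E)²/E:
  (45 − 34.3834)²/34.3834 = 3.2781
  (28 − 31.5818)²/31.5818 = 0.4062
  (22 − 29.0349)²/29.0349 = 1.7045
  (42 − 39.4504)²/39.4504 = 0.1648
  (25 − 36.2359)²/36.2359 = 3.4840
  (42 − 33.3137)²/33.3137 = 2.2649
  (9 − 24.9732)²/24.9732 = 10.2167
  (34 − 22.9383)²/22.9383 = 5.3344
  (26 − 21.0885)²/21.0885 = 1.1439
  (39 − 36.1930)²/36.1930 = 0.2177
  (37 − 33.2440)²/33.2440 = 0.4244
  (24 − 30.5630)²/30.5630 = 1.4093
χ² = 3.2781 + 0.4062 + 1.7045 + 0.1648 + 3.4840 + 2.2649 + 10.2167 + 5.3344 + 1.1439 + 0.2177 + 0.4244 + 1.4093 = 30.049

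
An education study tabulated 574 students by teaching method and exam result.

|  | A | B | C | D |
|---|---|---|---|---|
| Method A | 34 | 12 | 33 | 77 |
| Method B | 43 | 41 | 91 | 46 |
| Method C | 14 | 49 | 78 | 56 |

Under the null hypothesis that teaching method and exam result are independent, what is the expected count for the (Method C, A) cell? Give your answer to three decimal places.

Row total (Method C) = 197; column total (A) = 91; grand total N = 574.
Expected count = (row total × column total) / N = 197 × 91 / 574 = 31.232.

31.232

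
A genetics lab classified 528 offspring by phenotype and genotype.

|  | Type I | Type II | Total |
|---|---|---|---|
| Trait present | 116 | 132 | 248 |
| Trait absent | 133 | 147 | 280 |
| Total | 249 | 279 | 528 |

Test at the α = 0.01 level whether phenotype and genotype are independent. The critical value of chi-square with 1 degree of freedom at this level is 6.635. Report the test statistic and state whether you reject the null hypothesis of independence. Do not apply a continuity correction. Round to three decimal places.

Grand total N = 528.
Expected counts (row total × column total / N):
  Trait present, Type I: 248×249/528 = 116.9545
  Trait present, Type II: 248×279/528 = 131.0455
  Trait absent, Type I: 280×249/528 = 132.0455
  Trait absent, Type II: 280×279/528 = 147.9545
Contributions (O − E)²/E:
  (116 − 116.9545)²/116.9545 = 0.0078
  (132 − 131.0455)²/131.0455 = 0.0070
  (133 − 132.0455)²/132.0455 = 0.0069
  (147 − 147.9545)²/147.9545 = 0.0062
χ² = 0.0078 + 0.0070 + 0.0069 + 0.0062 = 0.028
df = (2−1)(2−1) = 1. Since 0.028 < 6.635, fail to reject the null hypothesis of independence at α = 0.01.

0.028; fail to reject H₀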